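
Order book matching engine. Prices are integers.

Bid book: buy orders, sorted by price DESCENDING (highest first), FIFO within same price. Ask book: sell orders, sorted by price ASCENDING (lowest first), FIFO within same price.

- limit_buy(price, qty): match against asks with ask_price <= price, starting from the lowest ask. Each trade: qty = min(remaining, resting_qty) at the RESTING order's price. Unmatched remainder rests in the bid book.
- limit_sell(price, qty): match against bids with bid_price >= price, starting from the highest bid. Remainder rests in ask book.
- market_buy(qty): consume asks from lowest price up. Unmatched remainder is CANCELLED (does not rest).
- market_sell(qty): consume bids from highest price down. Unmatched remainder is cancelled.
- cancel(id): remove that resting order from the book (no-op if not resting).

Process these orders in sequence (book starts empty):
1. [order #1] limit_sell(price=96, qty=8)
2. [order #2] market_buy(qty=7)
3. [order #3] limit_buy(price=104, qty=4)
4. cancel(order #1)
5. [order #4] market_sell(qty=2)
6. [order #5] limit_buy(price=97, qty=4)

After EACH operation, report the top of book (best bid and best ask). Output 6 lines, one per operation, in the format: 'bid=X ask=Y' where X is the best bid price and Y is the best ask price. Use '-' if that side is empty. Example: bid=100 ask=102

Answer: bid=- ask=96
bid=- ask=96
bid=104 ask=-
bid=104 ask=-
bid=104 ask=-
bid=104 ask=-

Derivation:
After op 1 [order #1] limit_sell(price=96, qty=8): fills=none; bids=[-] asks=[#1:8@96]
After op 2 [order #2] market_buy(qty=7): fills=#2x#1:7@96; bids=[-] asks=[#1:1@96]
After op 3 [order #3] limit_buy(price=104, qty=4): fills=#3x#1:1@96; bids=[#3:3@104] asks=[-]
After op 4 cancel(order #1): fills=none; bids=[#3:3@104] asks=[-]
After op 5 [order #4] market_sell(qty=2): fills=#3x#4:2@104; bids=[#3:1@104] asks=[-]
After op 6 [order #5] limit_buy(price=97, qty=4): fills=none; bids=[#3:1@104 #5:4@97] asks=[-]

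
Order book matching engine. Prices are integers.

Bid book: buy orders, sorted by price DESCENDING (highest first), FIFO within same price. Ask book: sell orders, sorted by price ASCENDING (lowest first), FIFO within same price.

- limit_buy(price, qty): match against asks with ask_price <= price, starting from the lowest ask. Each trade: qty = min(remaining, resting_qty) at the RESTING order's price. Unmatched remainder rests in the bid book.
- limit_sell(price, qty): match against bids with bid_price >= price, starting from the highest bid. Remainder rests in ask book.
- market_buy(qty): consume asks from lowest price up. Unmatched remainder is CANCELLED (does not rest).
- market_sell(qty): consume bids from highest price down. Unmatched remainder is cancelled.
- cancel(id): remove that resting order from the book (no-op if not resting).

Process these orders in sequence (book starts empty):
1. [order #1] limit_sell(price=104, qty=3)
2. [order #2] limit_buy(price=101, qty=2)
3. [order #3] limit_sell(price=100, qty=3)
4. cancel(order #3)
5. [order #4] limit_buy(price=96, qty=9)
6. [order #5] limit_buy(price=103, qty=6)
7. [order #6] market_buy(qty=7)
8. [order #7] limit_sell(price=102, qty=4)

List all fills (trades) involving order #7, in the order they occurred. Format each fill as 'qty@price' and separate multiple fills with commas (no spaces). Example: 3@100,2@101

Answer: 4@103

Derivation:
After op 1 [order #1] limit_sell(price=104, qty=3): fills=none; bids=[-] asks=[#1:3@104]
After op 2 [order #2] limit_buy(price=101, qty=2): fills=none; bids=[#2:2@101] asks=[#1:3@104]
After op 3 [order #3] limit_sell(price=100, qty=3): fills=#2x#3:2@101; bids=[-] asks=[#3:1@100 #1:3@104]
After op 4 cancel(order #3): fills=none; bids=[-] asks=[#1:3@104]
After op 5 [order #4] limit_buy(price=96, qty=9): fills=none; bids=[#4:9@96] asks=[#1:3@104]
After op 6 [order #5] limit_buy(price=103, qty=6): fills=none; bids=[#5:6@103 #4:9@96] asks=[#1:3@104]
After op 7 [order #6] market_buy(qty=7): fills=#6x#1:3@104; bids=[#5:6@103 #4:9@96] asks=[-]
After op 8 [order #7] limit_sell(price=102, qty=4): fills=#5x#7:4@103; bids=[#5:2@103 #4:9@96] asks=[-]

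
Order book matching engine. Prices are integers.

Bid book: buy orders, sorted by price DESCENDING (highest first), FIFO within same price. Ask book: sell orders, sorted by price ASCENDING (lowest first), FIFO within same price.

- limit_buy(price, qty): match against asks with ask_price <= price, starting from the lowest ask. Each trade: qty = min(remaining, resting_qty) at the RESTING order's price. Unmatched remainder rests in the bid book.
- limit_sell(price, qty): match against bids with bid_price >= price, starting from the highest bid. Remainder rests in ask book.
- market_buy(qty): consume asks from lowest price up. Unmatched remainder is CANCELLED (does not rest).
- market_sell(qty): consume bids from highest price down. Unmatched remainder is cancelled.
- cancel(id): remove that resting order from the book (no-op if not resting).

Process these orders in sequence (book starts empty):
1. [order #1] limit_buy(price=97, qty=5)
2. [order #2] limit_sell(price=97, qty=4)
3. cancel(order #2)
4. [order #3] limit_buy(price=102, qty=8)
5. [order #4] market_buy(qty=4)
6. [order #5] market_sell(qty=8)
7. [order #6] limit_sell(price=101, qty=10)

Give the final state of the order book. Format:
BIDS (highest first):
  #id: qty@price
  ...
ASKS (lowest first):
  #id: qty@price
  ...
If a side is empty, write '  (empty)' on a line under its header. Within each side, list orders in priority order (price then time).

After op 1 [order #1] limit_buy(price=97, qty=5): fills=none; bids=[#1:5@97] asks=[-]
After op 2 [order #2] limit_sell(price=97, qty=4): fills=#1x#2:4@97; bids=[#1:1@97] asks=[-]
After op 3 cancel(order #2): fills=none; bids=[#1:1@97] asks=[-]
After op 4 [order #3] limit_buy(price=102, qty=8): fills=none; bids=[#3:8@102 #1:1@97] asks=[-]
After op 5 [order #4] market_buy(qty=4): fills=none; bids=[#3:8@102 #1:1@97] asks=[-]
After op 6 [order #5] market_sell(qty=8): fills=#3x#5:8@102; bids=[#1:1@97] asks=[-]
After op 7 [order #6] limit_sell(price=101, qty=10): fills=none; bids=[#1:1@97] asks=[#6:10@101]

Answer: BIDS (highest first):
  #1: 1@97
ASKS (lowest first):
  #6: 10@101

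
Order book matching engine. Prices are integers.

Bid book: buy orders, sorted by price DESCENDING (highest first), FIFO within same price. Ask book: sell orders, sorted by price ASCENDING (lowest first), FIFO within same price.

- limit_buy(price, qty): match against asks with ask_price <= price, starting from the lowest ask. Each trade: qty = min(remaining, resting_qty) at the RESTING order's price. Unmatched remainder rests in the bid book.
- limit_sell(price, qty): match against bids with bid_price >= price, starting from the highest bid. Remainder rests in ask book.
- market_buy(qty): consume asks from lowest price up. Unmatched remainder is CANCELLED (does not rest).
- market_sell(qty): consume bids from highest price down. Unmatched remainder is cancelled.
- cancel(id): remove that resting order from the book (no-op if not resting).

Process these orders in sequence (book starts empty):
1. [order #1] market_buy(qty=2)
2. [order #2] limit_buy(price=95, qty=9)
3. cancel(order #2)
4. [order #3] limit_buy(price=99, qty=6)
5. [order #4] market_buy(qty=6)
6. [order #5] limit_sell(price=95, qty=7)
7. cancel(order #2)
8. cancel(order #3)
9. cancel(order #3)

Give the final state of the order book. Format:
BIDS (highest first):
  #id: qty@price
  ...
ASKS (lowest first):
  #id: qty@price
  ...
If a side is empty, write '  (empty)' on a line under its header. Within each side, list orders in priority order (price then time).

After op 1 [order #1] market_buy(qty=2): fills=none; bids=[-] asks=[-]
After op 2 [order #2] limit_buy(price=95, qty=9): fills=none; bids=[#2:9@95] asks=[-]
After op 3 cancel(order #2): fills=none; bids=[-] asks=[-]
After op 4 [order #3] limit_buy(price=99, qty=6): fills=none; bids=[#3:6@99] asks=[-]
After op 5 [order #4] market_buy(qty=6): fills=none; bids=[#3:6@99] asks=[-]
After op 6 [order #5] limit_sell(price=95, qty=7): fills=#3x#5:6@99; bids=[-] asks=[#5:1@95]
After op 7 cancel(order #2): fills=none; bids=[-] asks=[#5:1@95]
After op 8 cancel(order #3): fills=none; bids=[-] asks=[#5:1@95]
After op 9 cancel(order #3): fills=none; bids=[-] asks=[#5:1@95]

Answer: BIDS (highest first):
  (empty)
ASKS (lowest first):
  #5: 1@95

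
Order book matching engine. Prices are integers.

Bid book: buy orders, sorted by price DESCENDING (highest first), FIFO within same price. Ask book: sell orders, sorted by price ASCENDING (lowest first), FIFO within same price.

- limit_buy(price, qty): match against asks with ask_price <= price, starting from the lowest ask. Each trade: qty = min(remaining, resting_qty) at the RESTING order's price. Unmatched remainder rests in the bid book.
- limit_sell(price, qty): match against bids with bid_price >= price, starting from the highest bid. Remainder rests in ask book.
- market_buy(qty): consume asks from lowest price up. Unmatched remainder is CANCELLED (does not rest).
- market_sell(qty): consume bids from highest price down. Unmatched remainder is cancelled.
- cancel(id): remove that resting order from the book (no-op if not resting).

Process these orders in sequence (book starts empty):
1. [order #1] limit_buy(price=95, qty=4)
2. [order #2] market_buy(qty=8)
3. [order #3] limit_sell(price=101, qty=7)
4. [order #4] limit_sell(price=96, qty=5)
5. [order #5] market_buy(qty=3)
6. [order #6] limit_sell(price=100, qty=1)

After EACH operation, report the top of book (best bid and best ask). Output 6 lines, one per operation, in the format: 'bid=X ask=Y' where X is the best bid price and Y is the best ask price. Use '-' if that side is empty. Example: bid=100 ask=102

Answer: bid=95 ask=-
bid=95 ask=-
bid=95 ask=101
bid=95 ask=96
bid=95 ask=96
bid=95 ask=96

Derivation:
After op 1 [order #1] limit_buy(price=95, qty=4): fills=none; bids=[#1:4@95] asks=[-]
After op 2 [order #2] market_buy(qty=8): fills=none; bids=[#1:4@95] asks=[-]
After op 3 [order #3] limit_sell(price=101, qty=7): fills=none; bids=[#1:4@95] asks=[#3:7@101]
After op 4 [order #4] limit_sell(price=96, qty=5): fills=none; bids=[#1:4@95] asks=[#4:5@96 #3:7@101]
After op 5 [order #5] market_buy(qty=3): fills=#5x#4:3@96; bids=[#1:4@95] asks=[#4:2@96 #3:7@101]
After op 6 [order #6] limit_sell(price=100, qty=1): fills=none; bids=[#1:4@95] asks=[#4:2@96 #6:1@100 #3:7@101]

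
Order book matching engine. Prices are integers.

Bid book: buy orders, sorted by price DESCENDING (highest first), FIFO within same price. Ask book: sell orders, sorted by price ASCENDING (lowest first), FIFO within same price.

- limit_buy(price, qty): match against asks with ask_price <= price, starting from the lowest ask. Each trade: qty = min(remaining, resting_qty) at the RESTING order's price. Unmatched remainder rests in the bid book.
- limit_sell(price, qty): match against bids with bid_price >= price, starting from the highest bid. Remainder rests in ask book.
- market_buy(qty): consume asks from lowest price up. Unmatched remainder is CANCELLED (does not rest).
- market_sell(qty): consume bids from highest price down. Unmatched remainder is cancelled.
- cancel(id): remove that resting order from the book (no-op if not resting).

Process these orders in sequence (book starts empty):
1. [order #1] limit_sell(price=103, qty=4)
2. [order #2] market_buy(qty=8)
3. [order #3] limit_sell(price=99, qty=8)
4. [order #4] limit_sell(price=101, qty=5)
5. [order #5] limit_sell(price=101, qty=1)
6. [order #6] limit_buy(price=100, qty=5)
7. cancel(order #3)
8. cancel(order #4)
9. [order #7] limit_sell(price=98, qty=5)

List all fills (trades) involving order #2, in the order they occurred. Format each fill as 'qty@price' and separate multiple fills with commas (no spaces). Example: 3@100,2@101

Answer: 4@103

Derivation:
After op 1 [order #1] limit_sell(price=103, qty=4): fills=none; bids=[-] asks=[#1:4@103]
After op 2 [order #2] market_buy(qty=8): fills=#2x#1:4@103; bids=[-] asks=[-]
After op 3 [order #3] limit_sell(price=99, qty=8): fills=none; bids=[-] asks=[#3:8@99]
After op 4 [order #4] limit_sell(price=101, qty=5): fills=none; bids=[-] asks=[#3:8@99 #4:5@101]
After op 5 [order #5] limit_sell(price=101, qty=1): fills=none; bids=[-] asks=[#3:8@99 #4:5@101 #5:1@101]
After op 6 [order #6] limit_buy(price=100, qty=5): fills=#6x#3:5@99; bids=[-] asks=[#3:3@99 #4:5@101 #5:1@101]
After op 7 cancel(order #3): fills=none; bids=[-] asks=[#4:5@101 #5:1@101]
After op 8 cancel(order #4): fills=none; bids=[-] asks=[#5:1@101]
After op 9 [order #7] limit_sell(price=98, qty=5): fills=none; bids=[-] asks=[#7:5@98 #5:1@101]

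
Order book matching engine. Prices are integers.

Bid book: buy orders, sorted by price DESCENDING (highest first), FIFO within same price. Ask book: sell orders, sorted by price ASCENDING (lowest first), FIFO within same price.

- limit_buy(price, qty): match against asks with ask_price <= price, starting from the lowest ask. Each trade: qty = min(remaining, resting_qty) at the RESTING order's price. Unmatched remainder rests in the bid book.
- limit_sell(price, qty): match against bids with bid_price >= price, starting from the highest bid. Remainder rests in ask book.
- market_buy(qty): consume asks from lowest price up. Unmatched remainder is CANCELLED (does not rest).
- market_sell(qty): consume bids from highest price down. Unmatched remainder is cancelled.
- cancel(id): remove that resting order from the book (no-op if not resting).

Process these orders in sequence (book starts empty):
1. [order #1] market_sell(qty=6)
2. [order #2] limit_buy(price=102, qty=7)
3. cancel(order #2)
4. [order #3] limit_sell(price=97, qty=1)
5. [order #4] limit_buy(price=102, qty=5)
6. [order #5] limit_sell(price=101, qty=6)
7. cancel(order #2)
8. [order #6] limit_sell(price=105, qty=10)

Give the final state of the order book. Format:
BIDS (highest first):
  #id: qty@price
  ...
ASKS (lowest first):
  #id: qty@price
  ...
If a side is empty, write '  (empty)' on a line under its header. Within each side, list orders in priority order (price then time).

After op 1 [order #1] market_sell(qty=6): fills=none; bids=[-] asks=[-]
After op 2 [order #2] limit_buy(price=102, qty=7): fills=none; bids=[#2:7@102] asks=[-]
After op 3 cancel(order #2): fills=none; bids=[-] asks=[-]
After op 4 [order #3] limit_sell(price=97, qty=1): fills=none; bids=[-] asks=[#3:1@97]
After op 5 [order #4] limit_buy(price=102, qty=5): fills=#4x#3:1@97; bids=[#4:4@102] asks=[-]
After op 6 [order #5] limit_sell(price=101, qty=6): fills=#4x#5:4@102; bids=[-] asks=[#5:2@101]
After op 7 cancel(order #2): fills=none; bids=[-] asks=[#5:2@101]
After op 8 [order #6] limit_sell(price=105, qty=10): fills=none; bids=[-] asks=[#5:2@101 #6:10@105]

Answer: BIDS (highest first):
  (empty)
ASKS (lowest first):
  #5: 2@101
  #6: 10@105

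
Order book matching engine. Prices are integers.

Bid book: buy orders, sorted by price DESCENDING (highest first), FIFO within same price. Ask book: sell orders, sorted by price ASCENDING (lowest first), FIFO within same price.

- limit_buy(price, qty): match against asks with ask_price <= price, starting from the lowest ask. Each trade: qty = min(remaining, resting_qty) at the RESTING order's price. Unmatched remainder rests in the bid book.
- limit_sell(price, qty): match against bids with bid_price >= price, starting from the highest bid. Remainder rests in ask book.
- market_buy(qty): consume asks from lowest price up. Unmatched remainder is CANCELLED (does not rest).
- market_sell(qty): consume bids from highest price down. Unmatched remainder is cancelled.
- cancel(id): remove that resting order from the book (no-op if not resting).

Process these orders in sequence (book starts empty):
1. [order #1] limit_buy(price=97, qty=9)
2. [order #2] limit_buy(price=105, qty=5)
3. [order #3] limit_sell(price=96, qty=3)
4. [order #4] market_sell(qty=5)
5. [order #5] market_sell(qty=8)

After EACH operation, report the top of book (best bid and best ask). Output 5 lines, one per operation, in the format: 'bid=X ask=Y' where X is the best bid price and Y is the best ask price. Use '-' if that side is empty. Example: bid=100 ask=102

After op 1 [order #1] limit_buy(price=97, qty=9): fills=none; bids=[#1:9@97] asks=[-]
After op 2 [order #2] limit_buy(price=105, qty=5): fills=none; bids=[#2:5@105 #1:9@97] asks=[-]
After op 3 [order #3] limit_sell(price=96, qty=3): fills=#2x#3:3@105; bids=[#2:2@105 #1:9@97] asks=[-]
After op 4 [order #4] market_sell(qty=5): fills=#2x#4:2@105 #1x#4:3@97; bids=[#1:6@97] asks=[-]
After op 5 [order #5] market_sell(qty=8): fills=#1x#5:6@97; bids=[-] asks=[-]

Answer: bid=97 ask=-
bid=105 ask=-
bid=105 ask=-
bid=97 ask=-
bid=- ask=-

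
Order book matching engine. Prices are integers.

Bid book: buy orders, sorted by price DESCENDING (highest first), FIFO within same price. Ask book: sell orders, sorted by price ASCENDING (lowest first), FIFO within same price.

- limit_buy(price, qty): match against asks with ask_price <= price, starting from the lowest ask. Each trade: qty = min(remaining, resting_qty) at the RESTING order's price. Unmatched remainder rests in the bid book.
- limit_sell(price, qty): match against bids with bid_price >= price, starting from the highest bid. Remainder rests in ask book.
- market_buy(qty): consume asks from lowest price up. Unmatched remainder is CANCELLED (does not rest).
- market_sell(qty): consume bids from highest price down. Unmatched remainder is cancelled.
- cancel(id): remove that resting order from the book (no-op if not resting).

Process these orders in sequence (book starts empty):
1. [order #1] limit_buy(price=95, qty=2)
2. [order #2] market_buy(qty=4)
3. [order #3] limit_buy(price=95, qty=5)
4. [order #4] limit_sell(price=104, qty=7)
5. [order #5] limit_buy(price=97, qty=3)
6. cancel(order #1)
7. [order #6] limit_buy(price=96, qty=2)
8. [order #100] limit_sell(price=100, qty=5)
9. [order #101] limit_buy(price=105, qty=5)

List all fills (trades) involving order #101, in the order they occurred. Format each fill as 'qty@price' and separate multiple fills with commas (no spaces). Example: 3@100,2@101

Answer: 5@100

Derivation:
After op 1 [order #1] limit_buy(price=95, qty=2): fills=none; bids=[#1:2@95] asks=[-]
After op 2 [order #2] market_buy(qty=4): fills=none; bids=[#1:2@95] asks=[-]
After op 3 [order #3] limit_buy(price=95, qty=5): fills=none; bids=[#1:2@95 #3:5@95] asks=[-]
After op 4 [order #4] limit_sell(price=104, qty=7): fills=none; bids=[#1:2@95 #3:5@95] asks=[#4:7@104]
After op 5 [order #5] limit_buy(price=97, qty=3): fills=none; bids=[#5:3@97 #1:2@95 #3:5@95] asks=[#4:7@104]
After op 6 cancel(order #1): fills=none; bids=[#5:3@97 #3:5@95] asks=[#4:7@104]
After op 7 [order #6] limit_buy(price=96, qty=2): fills=none; bids=[#5:3@97 #6:2@96 #3:5@95] asks=[#4:7@104]
After op 8 [order #100] limit_sell(price=100, qty=5): fills=none; bids=[#5:3@97 #6:2@96 #3:5@95] asks=[#100:5@100 #4:7@104]
After op 9 [order #101] limit_buy(price=105, qty=5): fills=#101x#100:5@100; bids=[#5:3@97 #6:2@96 #3:5@95] asks=[#4:7@104]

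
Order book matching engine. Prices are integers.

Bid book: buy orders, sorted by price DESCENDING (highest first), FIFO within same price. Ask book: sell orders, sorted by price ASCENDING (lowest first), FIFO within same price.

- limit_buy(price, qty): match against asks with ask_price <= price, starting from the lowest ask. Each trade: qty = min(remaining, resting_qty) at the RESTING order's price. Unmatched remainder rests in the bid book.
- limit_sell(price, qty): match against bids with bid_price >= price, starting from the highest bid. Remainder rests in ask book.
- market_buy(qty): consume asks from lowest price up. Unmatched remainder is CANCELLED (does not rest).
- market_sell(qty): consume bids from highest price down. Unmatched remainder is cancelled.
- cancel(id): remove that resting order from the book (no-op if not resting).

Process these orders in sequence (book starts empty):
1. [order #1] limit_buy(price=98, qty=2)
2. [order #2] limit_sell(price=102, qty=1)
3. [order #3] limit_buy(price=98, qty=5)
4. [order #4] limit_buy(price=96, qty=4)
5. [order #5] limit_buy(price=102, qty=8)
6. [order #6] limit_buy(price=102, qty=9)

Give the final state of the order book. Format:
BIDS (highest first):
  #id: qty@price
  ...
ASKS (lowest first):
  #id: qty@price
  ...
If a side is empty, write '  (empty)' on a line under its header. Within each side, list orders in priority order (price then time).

Answer: BIDS (highest first):
  #5: 7@102
  #6: 9@102
  #1: 2@98
  #3: 5@98
  #4: 4@96
ASKS (lowest first):
  (empty)

Derivation:
After op 1 [order #1] limit_buy(price=98, qty=2): fills=none; bids=[#1:2@98] asks=[-]
After op 2 [order #2] limit_sell(price=102, qty=1): fills=none; bids=[#1:2@98] asks=[#2:1@102]
After op 3 [order #3] limit_buy(price=98, qty=5): fills=none; bids=[#1:2@98 #3:5@98] asks=[#2:1@102]
After op 4 [order #4] limit_buy(price=96, qty=4): fills=none; bids=[#1:2@98 #3:5@98 #4:4@96] asks=[#2:1@102]
After op 5 [order #5] limit_buy(price=102, qty=8): fills=#5x#2:1@102; bids=[#5:7@102 #1:2@98 #3:5@98 #4:4@96] asks=[-]
After op 6 [order #6] limit_buy(price=102, qty=9): fills=none; bids=[#5:7@102 #6:9@102 #1:2@98 #3:5@98 #4:4@96] asks=[-]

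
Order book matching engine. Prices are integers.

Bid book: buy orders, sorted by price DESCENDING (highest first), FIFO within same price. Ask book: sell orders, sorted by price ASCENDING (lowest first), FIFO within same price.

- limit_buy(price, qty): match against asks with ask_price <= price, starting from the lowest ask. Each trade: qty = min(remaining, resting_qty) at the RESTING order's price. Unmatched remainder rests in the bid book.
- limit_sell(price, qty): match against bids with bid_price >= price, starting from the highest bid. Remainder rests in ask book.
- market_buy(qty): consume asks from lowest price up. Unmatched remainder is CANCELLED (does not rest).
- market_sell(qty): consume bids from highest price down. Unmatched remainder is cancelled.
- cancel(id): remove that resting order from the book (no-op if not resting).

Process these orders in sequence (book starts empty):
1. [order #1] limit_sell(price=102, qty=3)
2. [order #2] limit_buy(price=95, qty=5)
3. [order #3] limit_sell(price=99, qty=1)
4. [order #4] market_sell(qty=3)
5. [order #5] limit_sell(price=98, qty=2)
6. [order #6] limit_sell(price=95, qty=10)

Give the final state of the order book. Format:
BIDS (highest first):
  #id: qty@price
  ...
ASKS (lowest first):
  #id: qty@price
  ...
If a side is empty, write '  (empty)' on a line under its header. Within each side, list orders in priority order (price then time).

After op 1 [order #1] limit_sell(price=102, qty=3): fills=none; bids=[-] asks=[#1:3@102]
After op 2 [order #2] limit_buy(price=95, qty=5): fills=none; bids=[#2:5@95] asks=[#1:3@102]
After op 3 [order #3] limit_sell(price=99, qty=1): fills=none; bids=[#2:5@95] asks=[#3:1@99 #1:3@102]
After op 4 [order #4] market_sell(qty=3): fills=#2x#4:3@95; bids=[#2:2@95] asks=[#3:1@99 #1:3@102]
After op 5 [order #5] limit_sell(price=98, qty=2): fills=none; bids=[#2:2@95] asks=[#5:2@98 #3:1@99 #1:3@102]
After op 6 [order #6] limit_sell(price=95, qty=10): fills=#2x#6:2@95; bids=[-] asks=[#6:8@95 #5:2@98 #3:1@99 #1:3@102]

Answer: BIDS (highest first):
  (empty)
ASKS (lowest first):
  #6: 8@95
  #5: 2@98
  #3: 1@99
  #1: 3@102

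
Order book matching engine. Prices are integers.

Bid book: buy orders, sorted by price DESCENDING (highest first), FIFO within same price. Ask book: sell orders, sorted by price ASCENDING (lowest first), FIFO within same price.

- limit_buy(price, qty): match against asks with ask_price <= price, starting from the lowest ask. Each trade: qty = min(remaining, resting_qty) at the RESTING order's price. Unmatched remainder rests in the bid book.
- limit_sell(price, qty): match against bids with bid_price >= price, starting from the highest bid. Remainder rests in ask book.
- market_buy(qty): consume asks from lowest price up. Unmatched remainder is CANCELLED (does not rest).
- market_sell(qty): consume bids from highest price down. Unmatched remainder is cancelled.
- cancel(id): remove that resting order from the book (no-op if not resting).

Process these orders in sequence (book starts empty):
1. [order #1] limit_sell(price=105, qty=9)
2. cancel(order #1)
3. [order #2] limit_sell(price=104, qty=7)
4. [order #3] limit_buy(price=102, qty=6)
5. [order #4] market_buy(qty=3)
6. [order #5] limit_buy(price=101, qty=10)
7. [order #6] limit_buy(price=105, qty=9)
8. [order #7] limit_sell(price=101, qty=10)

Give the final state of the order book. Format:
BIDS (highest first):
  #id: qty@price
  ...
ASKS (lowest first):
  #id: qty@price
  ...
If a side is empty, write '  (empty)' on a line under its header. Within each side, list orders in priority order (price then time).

After op 1 [order #1] limit_sell(price=105, qty=9): fills=none; bids=[-] asks=[#1:9@105]
After op 2 cancel(order #1): fills=none; bids=[-] asks=[-]
After op 3 [order #2] limit_sell(price=104, qty=7): fills=none; bids=[-] asks=[#2:7@104]
After op 4 [order #3] limit_buy(price=102, qty=6): fills=none; bids=[#3:6@102] asks=[#2:7@104]
After op 5 [order #4] market_buy(qty=3): fills=#4x#2:3@104; bids=[#3:6@102] asks=[#2:4@104]
After op 6 [order #5] limit_buy(price=101, qty=10): fills=none; bids=[#3:6@102 #5:10@101] asks=[#2:4@104]
After op 7 [order #6] limit_buy(price=105, qty=9): fills=#6x#2:4@104; bids=[#6:5@105 #3:6@102 #5:10@101] asks=[-]
After op 8 [order #7] limit_sell(price=101, qty=10): fills=#6x#7:5@105 #3x#7:5@102; bids=[#3:1@102 #5:10@101] asks=[-]

Answer: BIDS (highest first):
  #3: 1@102
  #5: 10@101
ASKS (lowest first):
  (empty)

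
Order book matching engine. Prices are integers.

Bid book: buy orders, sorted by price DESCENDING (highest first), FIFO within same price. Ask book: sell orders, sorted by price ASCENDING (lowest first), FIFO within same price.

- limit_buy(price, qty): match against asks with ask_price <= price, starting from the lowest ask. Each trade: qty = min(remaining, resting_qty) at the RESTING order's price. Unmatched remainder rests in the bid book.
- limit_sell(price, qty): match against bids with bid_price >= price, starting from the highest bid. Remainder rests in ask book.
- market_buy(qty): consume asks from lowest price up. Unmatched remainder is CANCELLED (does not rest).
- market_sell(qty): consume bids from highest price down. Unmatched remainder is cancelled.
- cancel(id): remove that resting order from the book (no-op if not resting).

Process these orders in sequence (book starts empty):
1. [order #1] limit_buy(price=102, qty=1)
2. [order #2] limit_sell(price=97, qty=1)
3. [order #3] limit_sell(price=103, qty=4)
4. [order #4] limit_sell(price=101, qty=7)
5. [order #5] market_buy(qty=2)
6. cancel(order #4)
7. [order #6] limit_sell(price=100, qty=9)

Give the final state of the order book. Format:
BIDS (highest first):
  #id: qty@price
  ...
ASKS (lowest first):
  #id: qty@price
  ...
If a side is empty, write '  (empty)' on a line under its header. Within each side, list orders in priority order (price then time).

Answer: BIDS (highest first):
  (empty)
ASKS (lowest first):
  #6: 9@100
  #3: 4@103

Derivation:
After op 1 [order #1] limit_buy(price=102, qty=1): fills=none; bids=[#1:1@102] asks=[-]
After op 2 [order #2] limit_sell(price=97, qty=1): fills=#1x#2:1@102; bids=[-] asks=[-]
After op 3 [order #3] limit_sell(price=103, qty=4): fills=none; bids=[-] asks=[#3:4@103]
After op 4 [order #4] limit_sell(price=101, qty=7): fills=none; bids=[-] asks=[#4:7@101 #3:4@103]
After op 5 [order #5] market_buy(qty=2): fills=#5x#4:2@101; bids=[-] asks=[#4:5@101 #3:4@103]
After op 6 cancel(order #4): fills=none; bids=[-] asks=[#3:4@103]
After op 7 [order #6] limit_sell(price=100, qty=9): fills=none; bids=[-] asks=[#6:9@100 #3:4@103]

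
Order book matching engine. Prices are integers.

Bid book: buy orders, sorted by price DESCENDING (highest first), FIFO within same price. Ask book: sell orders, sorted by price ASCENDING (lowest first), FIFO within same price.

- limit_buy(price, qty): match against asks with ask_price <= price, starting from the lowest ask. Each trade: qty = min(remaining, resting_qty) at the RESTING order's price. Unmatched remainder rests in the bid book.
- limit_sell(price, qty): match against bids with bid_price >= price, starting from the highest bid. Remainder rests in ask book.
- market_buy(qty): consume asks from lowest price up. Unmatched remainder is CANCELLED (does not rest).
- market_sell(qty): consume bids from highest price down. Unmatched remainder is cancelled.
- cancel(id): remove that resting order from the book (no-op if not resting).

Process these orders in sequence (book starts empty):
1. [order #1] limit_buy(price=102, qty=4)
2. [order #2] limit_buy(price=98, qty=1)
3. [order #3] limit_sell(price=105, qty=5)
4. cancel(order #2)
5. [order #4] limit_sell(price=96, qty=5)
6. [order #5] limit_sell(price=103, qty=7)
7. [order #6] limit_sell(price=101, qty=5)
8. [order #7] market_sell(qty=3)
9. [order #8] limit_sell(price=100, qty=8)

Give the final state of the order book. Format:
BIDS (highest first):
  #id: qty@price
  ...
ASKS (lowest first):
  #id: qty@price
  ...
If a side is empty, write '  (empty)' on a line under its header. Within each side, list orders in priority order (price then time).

Answer: BIDS (highest first):
  (empty)
ASKS (lowest first):
  #4: 1@96
  #8: 8@100
  #6: 5@101
  #5: 7@103
  #3: 5@105

Derivation:
After op 1 [order #1] limit_buy(price=102, qty=4): fills=none; bids=[#1:4@102] asks=[-]
After op 2 [order #2] limit_buy(price=98, qty=1): fills=none; bids=[#1:4@102 #2:1@98] asks=[-]
After op 3 [order #3] limit_sell(price=105, qty=5): fills=none; bids=[#1:4@102 #2:1@98] asks=[#3:5@105]
After op 4 cancel(order #2): fills=none; bids=[#1:4@102] asks=[#3:5@105]
After op 5 [order #4] limit_sell(price=96, qty=5): fills=#1x#4:4@102; bids=[-] asks=[#4:1@96 #3:5@105]
After op 6 [order #5] limit_sell(price=103, qty=7): fills=none; bids=[-] asks=[#4:1@96 #5:7@103 #3:5@105]
After op 7 [order #6] limit_sell(price=101, qty=5): fills=none; bids=[-] asks=[#4:1@96 #6:5@101 #5:7@103 #3:5@105]
After op 8 [order #7] market_sell(qty=3): fills=none; bids=[-] asks=[#4:1@96 #6:5@101 #5:7@103 #3:5@105]
After op 9 [order #8] limit_sell(price=100, qty=8): fills=none; bids=[-] asks=[#4:1@96 #8:8@100 #6:5@101 #5:7@103 #3:5@105]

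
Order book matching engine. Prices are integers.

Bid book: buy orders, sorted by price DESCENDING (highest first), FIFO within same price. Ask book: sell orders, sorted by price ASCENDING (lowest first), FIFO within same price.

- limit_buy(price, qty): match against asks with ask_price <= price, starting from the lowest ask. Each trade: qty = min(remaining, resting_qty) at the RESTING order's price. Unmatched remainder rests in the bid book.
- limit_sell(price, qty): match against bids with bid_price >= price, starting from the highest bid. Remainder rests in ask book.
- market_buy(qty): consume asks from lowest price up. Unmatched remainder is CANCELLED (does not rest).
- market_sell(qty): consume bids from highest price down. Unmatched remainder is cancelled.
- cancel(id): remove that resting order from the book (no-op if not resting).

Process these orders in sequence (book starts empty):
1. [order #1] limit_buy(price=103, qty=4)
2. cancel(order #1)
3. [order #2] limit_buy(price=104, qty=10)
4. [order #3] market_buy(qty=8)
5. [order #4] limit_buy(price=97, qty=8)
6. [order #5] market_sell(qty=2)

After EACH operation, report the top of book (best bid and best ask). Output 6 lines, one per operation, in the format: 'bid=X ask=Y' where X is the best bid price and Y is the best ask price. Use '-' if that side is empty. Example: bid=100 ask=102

Answer: bid=103 ask=-
bid=- ask=-
bid=104 ask=-
bid=104 ask=-
bid=104 ask=-
bid=104 ask=-

Derivation:
After op 1 [order #1] limit_buy(price=103, qty=4): fills=none; bids=[#1:4@103] asks=[-]
After op 2 cancel(order #1): fills=none; bids=[-] asks=[-]
After op 3 [order #2] limit_buy(price=104, qty=10): fills=none; bids=[#2:10@104] asks=[-]
After op 4 [order #3] market_buy(qty=8): fills=none; bids=[#2:10@104] asks=[-]
After op 5 [order #4] limit_buy(price=97, qty=8): fills=none; bids=[#2:10@104 #4:8@97] asks=[-]
After op 6 [order #5] market_sell(qty=2): fills=#2x#5:2@104; bids=[#2:8@104 #4:8@97] asks=[-]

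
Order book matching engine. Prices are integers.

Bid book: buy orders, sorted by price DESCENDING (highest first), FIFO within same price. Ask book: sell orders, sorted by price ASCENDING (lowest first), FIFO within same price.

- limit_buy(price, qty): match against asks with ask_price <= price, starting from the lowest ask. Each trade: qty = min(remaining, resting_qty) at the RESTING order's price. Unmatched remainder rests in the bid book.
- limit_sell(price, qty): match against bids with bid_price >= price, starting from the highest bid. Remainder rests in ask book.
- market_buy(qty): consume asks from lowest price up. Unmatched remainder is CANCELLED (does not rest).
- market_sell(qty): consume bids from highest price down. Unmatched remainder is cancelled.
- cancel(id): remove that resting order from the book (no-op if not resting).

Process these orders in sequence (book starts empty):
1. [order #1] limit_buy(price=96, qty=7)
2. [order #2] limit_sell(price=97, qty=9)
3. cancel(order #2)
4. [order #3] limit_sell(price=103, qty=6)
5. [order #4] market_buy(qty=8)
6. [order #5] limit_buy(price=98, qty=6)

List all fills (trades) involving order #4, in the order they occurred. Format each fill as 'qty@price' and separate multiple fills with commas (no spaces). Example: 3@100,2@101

Answer: 6@103

Derivation:
After op 1 [order #1] limit_buy(price=96, qty=7): fills=none; bids=[#1:7@96] asks=[-]
After op 2 [order #2] limit_sell(price=97, qty=9): fills=none; bids=[#1:7@96] asks=[#2:9@97]
After op 3 cancel(order #2): fills=none; bids=[#1:7@96] asks=[-]
After op 4 [order #3] limit_sell(price=103, qty=6): fills=none; bids=[#1:7@96] asks=[#3:6@103]
After op 5 [order #4] market_buy(qty=8): fills=#4x#3:6@103; bids=[#1:7@96] asks=[-]
After op 6 [order #5] limit_buy(price=98, qty=6): fills=none; bids=[#5:6@98 #1:7@96] asks=[-]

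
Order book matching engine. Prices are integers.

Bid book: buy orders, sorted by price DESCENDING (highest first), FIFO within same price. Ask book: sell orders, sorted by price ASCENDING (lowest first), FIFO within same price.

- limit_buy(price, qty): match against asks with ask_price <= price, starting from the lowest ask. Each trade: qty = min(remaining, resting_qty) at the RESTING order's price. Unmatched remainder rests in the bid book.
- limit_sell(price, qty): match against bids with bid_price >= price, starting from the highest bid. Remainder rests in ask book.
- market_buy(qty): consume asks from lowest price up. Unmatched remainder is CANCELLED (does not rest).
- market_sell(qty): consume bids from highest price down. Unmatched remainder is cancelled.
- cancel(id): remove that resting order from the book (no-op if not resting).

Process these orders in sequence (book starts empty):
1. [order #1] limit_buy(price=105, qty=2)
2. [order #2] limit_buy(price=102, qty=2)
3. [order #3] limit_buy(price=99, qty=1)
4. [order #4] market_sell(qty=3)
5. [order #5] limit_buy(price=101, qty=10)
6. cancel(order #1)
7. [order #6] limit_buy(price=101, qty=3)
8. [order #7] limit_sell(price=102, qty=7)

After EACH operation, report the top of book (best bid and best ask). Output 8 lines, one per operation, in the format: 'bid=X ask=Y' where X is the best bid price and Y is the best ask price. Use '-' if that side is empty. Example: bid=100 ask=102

After op 1 [order #1] limit_buy(price=105, qty=2): fills=none; bids=[#1:2@105] asks=[-]
After op 2 [order #2] limit_buy(price=102, qty=2): fills=none; bids=[#1:2@105 #2:2@102] asks=[-]
After op 3 [order #3] limit_buy(price=99, qty=1): fills=none; bids=[#1:2@105 #2:2@102 #3:1@99] asks=[-]
After op 4 [order #4] market_sell(qty=3): fills=#1x#4:2@105 #2x#4:1@102; bids=[#2:1@102 #3:1@99] asks=[-]
After op 5 [order #5] limit_buy(price=101, qty=10): fills=none; bids=[#2:1@102 #5:10@101 #3:1@99] asks=[-]
After op 6 cancel(order #1): fills=none; bids=[#2:1@102 #5:10@101 #3:1@99] asks=[-]
After op 7 [order #6] limit_buy(price=101, qty=3): fills=none; bids=[#2:1@102 #5:10@101 #6:3@101 #3:1@99] asks=[-]
After op 8 [order #7] limit_sell(price=102, qty=7): fills=#2x#7:1@102; bids=[#5:10@101 #6:3@101 #3:1@99] asks=[#7:6@102]

Answer: bid=105 ask=-
bid=105 ask=-
bid=105 ask=-
bid=102 ask=-
bid=102 ask=-
bid=102 ask=-
bid=102 ask=-
bid=101 ask=102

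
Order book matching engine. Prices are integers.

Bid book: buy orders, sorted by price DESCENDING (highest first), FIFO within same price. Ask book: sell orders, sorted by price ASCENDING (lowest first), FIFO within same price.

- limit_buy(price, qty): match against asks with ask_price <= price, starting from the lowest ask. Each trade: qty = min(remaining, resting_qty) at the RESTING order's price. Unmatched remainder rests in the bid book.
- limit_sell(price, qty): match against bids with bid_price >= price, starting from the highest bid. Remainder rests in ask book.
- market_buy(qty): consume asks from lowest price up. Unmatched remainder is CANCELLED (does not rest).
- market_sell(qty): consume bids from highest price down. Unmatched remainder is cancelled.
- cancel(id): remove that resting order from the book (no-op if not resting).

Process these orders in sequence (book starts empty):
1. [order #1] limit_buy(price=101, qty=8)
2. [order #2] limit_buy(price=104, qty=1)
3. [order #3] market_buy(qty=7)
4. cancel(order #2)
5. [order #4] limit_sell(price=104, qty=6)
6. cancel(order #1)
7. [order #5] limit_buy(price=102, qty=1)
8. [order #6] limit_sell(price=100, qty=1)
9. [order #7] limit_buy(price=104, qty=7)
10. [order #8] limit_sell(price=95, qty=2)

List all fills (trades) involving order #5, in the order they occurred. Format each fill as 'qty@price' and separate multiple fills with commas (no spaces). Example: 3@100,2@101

Answer: 1@102

Derivation:
After op 1 [order #1] limit_buy(price=101, qty=8): fills=none; bids=[#1:8@101] asks=[-]
After op 2 [order #2] limit_buy(price=104, qty=1): fills=none; bids=[#2:1@104 #1:8@101] asks=[-]
After op 3 [order #3] market_buy(qty=7): fills=none; bids=[#2:1@104 #1:8@101] asks=[-]
After op 4 cancel(order #2): fills=none; bids=[#1:8@101] asks=[-]
After op 5 [order #4] limit_sell(price=104, qty=6): fills=none; bids=[#1:8@101] asks=[#4:6@104]
After op 6 cancel(order #1): fills=none; bids=[-] asks=[#4:6@104]
After op 7 [order #5] limit_buy(price=102, qty=1): fills=none; bids=[#5:1@102] asks=[#4:6@104]
After op 8 [order #6] limit_sell(price=100, qty=1): fills=#5x#6:1@102; bids=[-] asks=[#4:6@104]
After op 9 [order #7] limit_buy(price=104, qty=7): fills=#7x#4:6@104; bids=[#7:1@104] asks=[-]
After op 10 [order #8] limit_sell(price=95, qty=2): fills=#7x#8:1@104; bids=[-] asks=[#8:1@95]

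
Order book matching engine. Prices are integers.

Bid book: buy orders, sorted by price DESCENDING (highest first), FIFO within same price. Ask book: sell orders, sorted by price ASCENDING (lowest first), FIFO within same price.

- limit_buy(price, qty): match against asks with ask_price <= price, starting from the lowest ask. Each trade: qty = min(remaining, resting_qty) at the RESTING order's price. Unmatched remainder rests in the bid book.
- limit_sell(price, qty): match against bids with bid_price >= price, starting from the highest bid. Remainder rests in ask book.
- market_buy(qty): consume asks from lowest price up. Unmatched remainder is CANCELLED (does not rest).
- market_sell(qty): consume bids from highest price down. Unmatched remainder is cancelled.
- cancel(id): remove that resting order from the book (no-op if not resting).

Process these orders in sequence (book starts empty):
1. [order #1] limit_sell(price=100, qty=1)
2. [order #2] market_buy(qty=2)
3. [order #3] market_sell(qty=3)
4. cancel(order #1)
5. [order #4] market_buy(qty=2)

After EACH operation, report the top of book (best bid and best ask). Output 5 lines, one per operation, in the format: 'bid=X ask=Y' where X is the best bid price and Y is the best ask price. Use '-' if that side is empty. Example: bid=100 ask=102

After op 1 [order #1] limit_sell(price=100, qty=1): fills=none; bids=[-] asks=[#1:1@100]
After op 2 [order #2] market_buy(qty=2): fills=#2x#1:1@100; bids=[-] asks=[-]
After op 3 [order #3] market_sell(qty=3): fills=none; bids=[-] asks=[-]
After op 4 cancel(order #1): fills=none; bids=[-] asks=[-]
After op 5 [order #4] market_buy(qty=2): fills=none; bids=[-] asks=[-]

Answer: bid=- ask=100
bid=- ask=-
bid=- ask=-
bid=- ask=-
bid=- ask=-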